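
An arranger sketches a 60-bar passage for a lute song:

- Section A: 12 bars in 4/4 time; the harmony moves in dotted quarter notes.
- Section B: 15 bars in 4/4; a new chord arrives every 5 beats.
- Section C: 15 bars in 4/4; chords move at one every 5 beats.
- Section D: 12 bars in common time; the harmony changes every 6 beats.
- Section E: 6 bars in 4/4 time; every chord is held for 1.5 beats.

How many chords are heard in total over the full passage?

80 chords

A: 12·4 = 48 beats, 48/1.5 = 32 chords.
B: 15·4 = 60 beats, 60/5 = 12 chords.
C: 15·4 = 60 beats, 60/5 = 12 chords.
D: 12·4 = 48 beats, 48/6 = 8 chords.
E: 6·4 = 24 beats, 24/1.5 = 16 chords.
Total: 32 + 12 + 12 + 8 + 16 = 80.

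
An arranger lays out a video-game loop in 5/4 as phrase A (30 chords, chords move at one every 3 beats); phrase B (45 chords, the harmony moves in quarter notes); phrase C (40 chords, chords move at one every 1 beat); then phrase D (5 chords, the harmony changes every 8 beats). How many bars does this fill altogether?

A: 30 × 3 = 90 beats = 18 bars.
B: 45 × 1 = 45 beats = 9 bars.
C: 40 × 1 = 40 beats = 8 bars.
D: 5 × 8 = 40 beats = 8 bars.
Total: 18 + 9 + 8 + 8 = 43 bars.

43 bars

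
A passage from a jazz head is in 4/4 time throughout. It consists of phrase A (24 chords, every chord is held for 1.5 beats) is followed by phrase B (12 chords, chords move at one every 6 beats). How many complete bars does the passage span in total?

27 bars

A: 24 × 1.5 = 36 beats = 9 bars.
B: 12 × 6 = 72 beats = 18 bars.
Total: 9 + 18 = 27 bars.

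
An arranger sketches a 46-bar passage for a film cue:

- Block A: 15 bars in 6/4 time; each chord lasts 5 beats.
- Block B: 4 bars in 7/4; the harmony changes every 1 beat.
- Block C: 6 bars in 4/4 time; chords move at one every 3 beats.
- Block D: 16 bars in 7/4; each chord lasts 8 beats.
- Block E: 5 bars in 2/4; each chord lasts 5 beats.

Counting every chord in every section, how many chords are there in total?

70 chords

A: 15 bars × 6 beats = 90 beats; 5 beats/chord → 18 chords.
B: 4 bars × 7 beats = 28 beats; 1 beat/chord → 28 chords.
C: 6 bars × 4 beats = 24 beats; 3 beats/chord → 8 chords.
D: 16 bars × 7 beats = 112 beats; 8 beats/chord → 14 chords.
E: 5 bars × 2 beats = 10 beats; 5 beats/chord → 2 chords.
Total: 18 + 28 + 8 + 14 + 2 = 70.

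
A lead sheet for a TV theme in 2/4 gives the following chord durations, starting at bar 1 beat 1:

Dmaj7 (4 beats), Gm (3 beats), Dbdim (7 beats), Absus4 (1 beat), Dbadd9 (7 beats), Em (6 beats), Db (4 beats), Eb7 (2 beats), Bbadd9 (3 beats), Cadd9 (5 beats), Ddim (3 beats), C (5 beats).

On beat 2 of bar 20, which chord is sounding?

Cadd9

Beat 2 of bar 20 is beat (20−1)×2 + 2 = 40 overall.
Running totals: Dmaj7 ends at 4, Gm ends at 7, Dbdim ends at 14, Absus4 ends at 15, Dbadd9 ends at 22, Em ends at 28, Db ends at 32, Eb7 ends at 34, Bbadd9 ends at 37, Cadd9 ends at 42.
Beat 40 falls within Cadd9.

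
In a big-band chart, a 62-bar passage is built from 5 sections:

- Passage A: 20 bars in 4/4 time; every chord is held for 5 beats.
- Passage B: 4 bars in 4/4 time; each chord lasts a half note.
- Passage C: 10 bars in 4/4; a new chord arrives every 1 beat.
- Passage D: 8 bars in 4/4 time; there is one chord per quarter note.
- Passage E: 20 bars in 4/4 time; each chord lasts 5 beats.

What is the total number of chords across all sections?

A has 80 beats and chords last 5 each, so 16 chords.
B has 16 beats and chords last 2 each, so 8 chords.
C has 40 beats and chords last 1 each, so 40 chords.
D has 32 beats and chords last 1 each, so 32 chords.
E has 80 beats and chords last 5 each, so 16 chords.
Total: 16 + 8 + 40 + 32 + 16 = 112.

112 chords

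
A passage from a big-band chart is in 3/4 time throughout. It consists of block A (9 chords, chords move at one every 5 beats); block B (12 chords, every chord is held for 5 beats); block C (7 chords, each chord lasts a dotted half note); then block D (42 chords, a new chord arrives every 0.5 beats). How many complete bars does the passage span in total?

49 bars

A: 9 × 5 = 45 beats = 15 bars.
B: 12 × 5 = 60 beats = 20 bars.
C: 7 × 3 = 21 beats = 7 bars.
D: 42 × 0.5 = 21 beats = 7 bars.
Total: 15 + 20 + 7 + 7 = 49 bars.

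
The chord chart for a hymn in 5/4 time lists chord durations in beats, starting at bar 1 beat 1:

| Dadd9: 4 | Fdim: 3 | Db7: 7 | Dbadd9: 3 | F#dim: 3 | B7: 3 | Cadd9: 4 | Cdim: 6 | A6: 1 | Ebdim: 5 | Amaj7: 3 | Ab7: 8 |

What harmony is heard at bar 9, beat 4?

Ab7

Beat 4 of bar 9 is beat (9−1)×5 + 4 = 44 overall.
Running totals: Dadd9 ends at 4, Fdim ends at 7, Db7 ends at 14, Dbadd9 ends at 17, F#dim ends at 20, B7 ends at 23, Cadd9 ends at 27, Cdim ends at 33, A6 ends at 34, Ebdim ends at 39, Amaj7 ends at 42, Ab7 ends at 50.
Beat 44 falls within Ab7.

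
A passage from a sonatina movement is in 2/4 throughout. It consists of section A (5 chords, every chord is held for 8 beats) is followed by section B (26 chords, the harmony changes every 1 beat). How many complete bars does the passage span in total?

A: 5 × 8 = 40 beats = 20 bars.
B: 26 × 1 = 26 beats = 13 bars.
Total: 20 + 13 = 33 bars.

33 bars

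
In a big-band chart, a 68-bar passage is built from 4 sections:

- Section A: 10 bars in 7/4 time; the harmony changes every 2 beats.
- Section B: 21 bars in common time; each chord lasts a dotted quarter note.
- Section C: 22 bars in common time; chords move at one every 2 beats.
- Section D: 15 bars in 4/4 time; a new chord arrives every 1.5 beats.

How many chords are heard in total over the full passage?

A: 10·7 = 70 beats, 70/2 = 35 chords.
B: 21·4 = 84 beats, 84/1.5 = 56 chords.
C: 22·4 = 88 beats, 88/2 = 44 chords.
D: 15·4 = 60 beats, 60/1.5 = 40 chords.
Total: 35 + 56 + 44 + 40 = 175.

175 chords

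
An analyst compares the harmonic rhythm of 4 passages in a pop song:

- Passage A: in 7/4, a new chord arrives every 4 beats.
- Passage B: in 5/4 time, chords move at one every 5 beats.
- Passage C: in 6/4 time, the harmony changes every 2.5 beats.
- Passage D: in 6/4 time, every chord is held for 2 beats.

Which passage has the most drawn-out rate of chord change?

A: 7/4 = 1.75 chords/bar.
B: 5/5 = 1 chord/bar.
C: 6/2.5 = 2.4 chords/bar.
D: 6/2 = 3 chords/bar.
Slowest is B at 1 chords/bar.

Passage B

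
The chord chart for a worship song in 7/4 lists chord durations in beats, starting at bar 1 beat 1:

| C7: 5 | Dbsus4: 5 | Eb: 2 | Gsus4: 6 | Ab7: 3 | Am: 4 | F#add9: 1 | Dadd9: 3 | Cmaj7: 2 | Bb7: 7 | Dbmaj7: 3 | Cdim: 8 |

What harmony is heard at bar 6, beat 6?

Beat 6 of bar 6 is beat (6−1)×7 + 6 = 41 overall.
Running totals: C7 ends at 5, Dbsus4 ends at 10, Eb ends at 12, Gsus4 ends at 18, Ab7 ends at 21, Am ends at 25, F#add9 ends at 26, Dadd9 ends at 29, Cmaj7 ends at 31, Bb7 ends at 38, Dbmaj7 ends at 41.
Beat 41 falls within Dbmaj7.

Dbmaj7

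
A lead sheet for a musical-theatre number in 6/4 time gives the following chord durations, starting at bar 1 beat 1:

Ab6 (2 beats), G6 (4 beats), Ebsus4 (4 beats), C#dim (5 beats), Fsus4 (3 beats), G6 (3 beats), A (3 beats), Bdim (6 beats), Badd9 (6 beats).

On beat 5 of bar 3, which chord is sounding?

Beat 5 of bar 3 is beat (3−1)×6 + 5 = 17 overall.
Running totals: Ab6 ends at 2, G6 ends at 6, Ebsus4 ends at 10, C#dim ends at 15, Fsus4 ends at 18.
Beat 17 falls within Fsus4.

Fsus4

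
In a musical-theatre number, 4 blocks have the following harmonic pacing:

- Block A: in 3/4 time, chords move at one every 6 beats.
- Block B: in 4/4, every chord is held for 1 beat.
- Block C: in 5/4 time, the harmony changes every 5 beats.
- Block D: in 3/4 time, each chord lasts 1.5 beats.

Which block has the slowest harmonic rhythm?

Block A

A: 3 beats/bar ÷ 6 beats/chord = 0.5 chords/bar.
B: 4 beats/bar ÷ 1 beat/chord = 4 chords/bar.
C: 5 beats/bar ÷ 5 beats/chord = 1 chord/bar.
D: 3 beats/bar ÷ 1.5 beats/chord = 2 chords/bar.
Slowest is A at 0.5 chords/bar.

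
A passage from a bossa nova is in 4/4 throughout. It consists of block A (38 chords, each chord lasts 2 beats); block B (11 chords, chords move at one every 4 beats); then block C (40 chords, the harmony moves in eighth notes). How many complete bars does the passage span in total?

A: 38 × 2 = 76 beats = 19 bars.
B: 11 × 4 = 44 beats = 11 bars.
C: 40 × 0.5 = 20 beats = 5 bars.
Total: 19 + 11 + 5 = 35 bars.

35 bars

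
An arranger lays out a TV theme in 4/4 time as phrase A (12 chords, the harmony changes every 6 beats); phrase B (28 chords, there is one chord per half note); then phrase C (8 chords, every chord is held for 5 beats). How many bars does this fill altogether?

A: 12 × 6 = 72 beats = 18 bars.
B: 28 × 2 = 56 beats = 14 bars.
C: 8 × 5 = 40 beats = 10 bars.
Total: 18 + 14 + 10 = 42 bars.

42 bars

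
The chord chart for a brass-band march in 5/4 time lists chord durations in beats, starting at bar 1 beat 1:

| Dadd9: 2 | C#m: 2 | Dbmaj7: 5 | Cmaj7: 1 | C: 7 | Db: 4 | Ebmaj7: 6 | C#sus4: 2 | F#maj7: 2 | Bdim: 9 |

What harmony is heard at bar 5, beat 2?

Beat 2 of bar 5 is beat (5−1)×5 + 2 = 22 overall.
Running totals: Dadd9 ends at 2, C#m ends at 4, Dbmaj7 ends at 9, Cmaj7 ends at 10, C ends at 17, Db ends at 21, Ebmaj7 ends at 27.
Beat 22 falls within Ebmaj7.

Ebmaj7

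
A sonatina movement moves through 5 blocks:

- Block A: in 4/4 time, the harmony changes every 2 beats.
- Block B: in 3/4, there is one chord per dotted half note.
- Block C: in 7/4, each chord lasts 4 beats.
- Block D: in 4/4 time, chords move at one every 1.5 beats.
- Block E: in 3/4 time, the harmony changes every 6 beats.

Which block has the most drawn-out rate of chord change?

Block E

A: 4 beats/bar ÷ 2 beats/chord = 2 chords/bar.
B: 3 beats/bar ÷ 3 beats/chord = 1 chord/bar.
C: 7 beats/bar ÷ 4 beats/chord = 1.75 chords/bar.
D: 4 beats/bar ÷ 1.5 beats/chord = 8/3 chords/bar.
E: 3 beats/bar ÷ 6 beats/chord = 0.5 chords/bar.
Slowest is E at 0.5 chords/bar.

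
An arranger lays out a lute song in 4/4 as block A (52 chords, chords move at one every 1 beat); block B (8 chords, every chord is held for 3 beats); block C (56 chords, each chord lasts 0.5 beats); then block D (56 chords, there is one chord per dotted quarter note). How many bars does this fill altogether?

A: 52 × 1 = 52 beats = 13 bars.
B: 8 × 3 = 24 beats = 6 bars.
C: 56 × 0.5 = 28 beats = 7 bars.
D: 56 × 1.5 = 84 beats = 21 bars.
Total: 13 + 6 + 7 + 21 = 47 bars.

47 bars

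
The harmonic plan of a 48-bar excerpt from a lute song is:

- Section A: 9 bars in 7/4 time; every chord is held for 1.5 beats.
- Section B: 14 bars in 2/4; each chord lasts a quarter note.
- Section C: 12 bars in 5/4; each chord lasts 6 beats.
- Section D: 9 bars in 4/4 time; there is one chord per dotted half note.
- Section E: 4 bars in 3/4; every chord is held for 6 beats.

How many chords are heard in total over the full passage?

A: 9 bars × 7 beats = 63 beats; 1.5 beats/chord → 42 chords.
B: 14 bars × 2 beats = 28 beats; 1 beat/chord → 28 chords.
C: 12 bars × 5 beats = 60 beats; 6 beats/chord → 10 chords.
D: 9 bars × 4 beats = 36 beats; 3 beats/chord → 12 chords.
E: 4 bars × 3 beats = 12 beats; 6 beats/chord → 2 chords.
Total: 42 + 28 + 10 + 12 + 2 = 94.

94 chords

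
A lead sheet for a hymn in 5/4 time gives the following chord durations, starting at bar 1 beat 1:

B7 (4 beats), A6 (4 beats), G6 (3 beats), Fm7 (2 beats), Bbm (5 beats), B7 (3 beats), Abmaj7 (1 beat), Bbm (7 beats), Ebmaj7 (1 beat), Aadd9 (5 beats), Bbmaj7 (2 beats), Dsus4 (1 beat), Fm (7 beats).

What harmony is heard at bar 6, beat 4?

Bbm

Beat 4 of bar 6 is beat (6−1)×5 + 4 = 29 overall.
Running totals: B7 ends at 4, A6 ends at 8, G6 ends at 11, Fm7 ends at 13, Bbm ends at 18, B7 ends at 21, Abmaj7 ends at 22, Bbm ends at 29.
Beat 29 falls within Bbm.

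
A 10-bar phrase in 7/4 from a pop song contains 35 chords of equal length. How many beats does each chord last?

2 beats

10 bars × 7 beats/bar = 70 beats total.
70 beats ÷ 35 chords = 2 beats per chord.
(That is a half note.)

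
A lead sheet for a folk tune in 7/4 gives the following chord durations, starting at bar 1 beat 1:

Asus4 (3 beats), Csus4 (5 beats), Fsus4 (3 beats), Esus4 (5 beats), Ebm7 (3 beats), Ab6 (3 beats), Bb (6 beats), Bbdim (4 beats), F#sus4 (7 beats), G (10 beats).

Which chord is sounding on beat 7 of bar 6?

G

Beat 7 of bar 6 is beat (6−1)×7 + 7 = 42 overall.
Running totals: Asus4 ends at 3, Csus4 ends at 8, Fsus4 ends at 11, Esus4 ends at 16, Ebm7 ends at 19, Ab6 ends at 22, Bb ends at 28, Bbdim ends at 32, F#sus4 ends at 39, G ends at 49.
Beat 42 falls within G.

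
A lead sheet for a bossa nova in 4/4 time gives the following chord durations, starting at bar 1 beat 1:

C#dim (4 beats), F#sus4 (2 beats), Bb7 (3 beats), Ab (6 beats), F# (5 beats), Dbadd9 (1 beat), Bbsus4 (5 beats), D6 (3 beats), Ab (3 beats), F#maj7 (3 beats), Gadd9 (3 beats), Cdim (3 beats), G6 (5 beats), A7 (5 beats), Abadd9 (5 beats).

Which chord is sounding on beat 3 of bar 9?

F#maj7

Beat 3 of bar 9 is beat (9−1)×4 + 3 = 35 overall.
Running totals: C#dim ends at 4, F#sus4 ends at 6, Bb7 ends at 9, Ab ends at 15, F# ends at 20, Dbadd9 ends at 21, Bbsus4 ends at 26, D6 ends at 29, Ab ends at 32, F#maj7 ends at 35.
Beat 35 falls within F#maj7.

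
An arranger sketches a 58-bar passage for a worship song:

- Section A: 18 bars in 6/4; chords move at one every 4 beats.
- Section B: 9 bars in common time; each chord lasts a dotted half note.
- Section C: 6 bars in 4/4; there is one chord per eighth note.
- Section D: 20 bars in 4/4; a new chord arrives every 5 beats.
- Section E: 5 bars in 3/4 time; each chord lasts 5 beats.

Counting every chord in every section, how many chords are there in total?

106 chords

A: 18 bars × 6 beats = 108 beats; 4 beats/chord → 27 chords.
B: 9 bars × 4 beats = 36 beats; 3 beats/chord → 12 chords.
C: 6 bars × 4 beats = 24 beats; 0.5 beats/chord → 48 chords.
D: 20 bars × 4 beats = 80 beats; 5 beats/chord → 16 chords.
E: 5 bars × 3 beats = 15 beats; 5 beats/chord → 3 chords.
Total: 27 + 12 + 48 + 16 + 3 = 106.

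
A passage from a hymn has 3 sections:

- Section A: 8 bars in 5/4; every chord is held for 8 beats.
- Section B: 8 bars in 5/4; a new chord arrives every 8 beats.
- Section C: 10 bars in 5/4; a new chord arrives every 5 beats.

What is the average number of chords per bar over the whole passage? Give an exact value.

10/13 chords per bar

A: 8 bars of 5 beats is 40 beats; at 8 beats each that's 5 chords.
B: 8 bars of 5 beats is 40 beats; at 8 beats each that's 5 chords.
C: 10 bars of 5 beats is 50 beats; at 5 beats each that's 10 chords.
Overall: 20 chords over 26 bars → 20/26 = 10/13 chords per bar.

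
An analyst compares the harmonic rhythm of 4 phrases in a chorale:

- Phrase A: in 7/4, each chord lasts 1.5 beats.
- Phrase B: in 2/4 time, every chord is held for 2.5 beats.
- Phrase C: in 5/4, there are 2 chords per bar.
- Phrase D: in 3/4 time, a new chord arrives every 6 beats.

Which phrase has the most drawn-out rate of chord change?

A: 7 beats/bar ÷ 1.5 beats/chord = 14/3 chords/bar.
B: 2 beats/bar ÷ 2.5 beats/chord = 0.8 chords/bar.
C: 5 beats/bar ÷ 2.5 beats/chord = 2 chords/bar.
D: 3 beats/bar ÷ 6 beats/chord = 0.5 chords/bar.
Slowest is D at 0.5 chords/bar.

Phrase D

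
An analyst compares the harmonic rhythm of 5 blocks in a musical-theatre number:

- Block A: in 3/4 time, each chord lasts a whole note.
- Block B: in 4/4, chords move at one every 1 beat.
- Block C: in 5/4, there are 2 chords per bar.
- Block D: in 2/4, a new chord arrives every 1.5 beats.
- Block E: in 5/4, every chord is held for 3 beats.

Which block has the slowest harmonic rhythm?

Block A

A: 3/4 = 0.75 chords/bar.
B: 4/1 = 4 chords/bar.
C: 5/2.5 = 2 chords/bar.
D: 2/1.5 = 4/3 chords/bar.
E: 5/3 = 5/3 chords/bar.
Slowest is A at 0.75 chords/bar.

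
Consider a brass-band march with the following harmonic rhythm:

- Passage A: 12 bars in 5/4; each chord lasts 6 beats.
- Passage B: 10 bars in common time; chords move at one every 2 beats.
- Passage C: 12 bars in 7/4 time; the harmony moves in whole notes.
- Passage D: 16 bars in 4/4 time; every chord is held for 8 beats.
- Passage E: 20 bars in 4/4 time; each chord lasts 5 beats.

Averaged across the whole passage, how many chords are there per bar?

A: 12 bars of 5 beats is 60 beats; at 6 beats each that's 10 chords.
B: 10 bars of 4 beats is 40 beats; at 2 beats each that's 20 chords.
C: 12 bars of 7 beats is 84 beats; at 4 beats each that's 21 chords.
D: 16 bars of 4 beats is 64 beats; at 8 beats each that's 8 chords.
E: 20 bars of 4 beats is 80 beats; at 5 beats each that's 16 chords.
Overall: 75 chords over 70 bars → 75/70 = 15/14 chords per bar.

15/14 chords per bar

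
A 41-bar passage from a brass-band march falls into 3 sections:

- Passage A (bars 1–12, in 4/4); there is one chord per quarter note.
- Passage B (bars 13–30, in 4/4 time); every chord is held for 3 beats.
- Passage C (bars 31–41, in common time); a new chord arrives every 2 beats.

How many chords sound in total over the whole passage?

94 chords

A: 12·4 = 48 beats, 48/1 = 48 chords.
B: 18·4 = 72 beats, 72/3 = 24 chords.
C: 11·4 = 44 beats, 44/2 = 22 chords.
Total: 48 + 24 + 22 = 94.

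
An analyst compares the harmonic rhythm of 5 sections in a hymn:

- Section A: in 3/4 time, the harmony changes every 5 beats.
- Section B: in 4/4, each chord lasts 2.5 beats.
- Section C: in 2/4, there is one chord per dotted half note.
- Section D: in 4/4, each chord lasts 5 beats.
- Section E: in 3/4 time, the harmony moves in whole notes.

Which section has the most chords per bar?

Section B

A: each chord is 5 beats in 3/4, so 0.6 per bar.
B: each chord is 2.5 beats in 4/4, so 1.6 per bar.
C: each chord is 3 beats in 2/4, so 2/3 per bar.
D: each chord is 5 beats in 4/4, so 0.8 per bar.
E: each chord is 4 beats in 3/4, so 0.75 per bar.
Fastest is B at 1.6 chords/bar.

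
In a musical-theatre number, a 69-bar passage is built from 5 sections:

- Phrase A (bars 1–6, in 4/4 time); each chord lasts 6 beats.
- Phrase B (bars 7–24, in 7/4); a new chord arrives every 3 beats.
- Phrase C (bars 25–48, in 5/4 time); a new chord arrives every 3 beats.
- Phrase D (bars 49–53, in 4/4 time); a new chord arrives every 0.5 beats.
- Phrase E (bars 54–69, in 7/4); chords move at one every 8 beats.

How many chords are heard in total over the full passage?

140 chords

A: 6 bars × 4 beats = 24 beats; 6 beats/chord → 4 chords.
B: 18 bars × 7 beats = 126 beats; 3 beats/chord → 42 chords.
C: 24 bars × 5 beats = 120 beats; 3 beats/chord → 40 chords.
D: 5 bars × 4 beats = 20 beats; 0.5 beats/chord → 40 chords.
E: 16 bars × 7 beats = 112 beats; 8 beats/chord → 14 chords.
Total: 4 + 42 + 40 + 40 + 14 = 140.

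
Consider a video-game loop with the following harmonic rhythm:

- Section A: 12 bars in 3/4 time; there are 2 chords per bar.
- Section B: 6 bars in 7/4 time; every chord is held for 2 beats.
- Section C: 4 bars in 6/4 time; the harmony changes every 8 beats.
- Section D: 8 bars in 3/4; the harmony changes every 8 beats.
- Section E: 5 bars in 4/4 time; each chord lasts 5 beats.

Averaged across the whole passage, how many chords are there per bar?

11/7 chords per bar

A: 12 bars of 3 beats is 36 beats; at 1.5 beats each that's 24 chords.
B: 6 bars of 7 beats is 42 beats; at 2 beats each that's 21 chords.
C: 4 bars of 6 beats is 24 beats; at 8 beats each that's 3 chords.
D: 8 bars of 3 beats is 24 beats; at 8 beats each that's 3 chords.
E: 5 bars of 4 beats is 20 beats; at 5 beats each that's 4 chords.
Overall: 55 chords over 35 bars → 55/35 = 11/7 chords per bar.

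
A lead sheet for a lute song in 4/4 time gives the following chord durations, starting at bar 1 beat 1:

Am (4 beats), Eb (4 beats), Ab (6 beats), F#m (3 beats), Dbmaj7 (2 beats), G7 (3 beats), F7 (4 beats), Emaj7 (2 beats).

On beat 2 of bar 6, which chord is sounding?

G7

Beat 2 of bar 6 is beat (6−1)×4 + 2 = 22 overall.
Running totals: Am ends at 4, Eb ends at 8, Ab ends at 14, F#m ends at 17, Dbmaj7 ends at 19, G7 ends at 22.
Beat 22 falls within G7.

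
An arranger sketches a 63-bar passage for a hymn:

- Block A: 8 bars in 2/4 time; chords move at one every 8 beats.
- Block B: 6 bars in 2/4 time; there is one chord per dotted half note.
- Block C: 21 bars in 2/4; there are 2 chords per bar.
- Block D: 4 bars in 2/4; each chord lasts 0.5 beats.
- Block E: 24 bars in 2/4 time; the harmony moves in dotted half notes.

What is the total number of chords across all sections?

80 chords

A has 16 beats and chords last 8 each, so 2 chords.
B has 12 beats and chords last 3 each, so 4 chords.
C has 42 beats and chords last 1 each, so 42 chords.
D has 8 beats and chords last 0.5 each, so 16 chords.
E has 48 beats and chords last 3 each, so 16 chords.
Total: 2 + 4 + 42 + 16 + 16 = 80.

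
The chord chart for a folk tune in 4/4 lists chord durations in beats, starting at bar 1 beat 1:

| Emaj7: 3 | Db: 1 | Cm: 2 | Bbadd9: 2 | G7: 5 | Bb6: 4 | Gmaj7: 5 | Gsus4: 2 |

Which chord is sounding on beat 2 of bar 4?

Bb6

Beat 2 of bar 4 is beat (4−1)×4 + 2 = 14 overall.
Running totals: Emaj7 ends at 3, Db ends at 4, Cm ends at 6, Bbadd9 ends at 8, G7 ends at 13, Bb6 ends at 17.
Beat 14 falls within Bb6.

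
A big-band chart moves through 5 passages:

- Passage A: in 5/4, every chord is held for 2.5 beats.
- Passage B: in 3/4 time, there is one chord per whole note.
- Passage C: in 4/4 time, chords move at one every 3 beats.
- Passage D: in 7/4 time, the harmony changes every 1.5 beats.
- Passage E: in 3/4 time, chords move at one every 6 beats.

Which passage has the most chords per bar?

A: each chord is 2.5 beats in 5/4, so 2 per bar.
B: each chord is 4 beats in 3/4, so 0.75 per bar.
C: each chord is 3 beats in 4/4, so 4/3 per bar.
D: each chord is 1.5 beats in 7/4, so 14/3 per bar.
E: each chord is 6 beats in 3/4, so 0.5 per bar.
Fastest is D at 14/3 chords/bar.

Passage D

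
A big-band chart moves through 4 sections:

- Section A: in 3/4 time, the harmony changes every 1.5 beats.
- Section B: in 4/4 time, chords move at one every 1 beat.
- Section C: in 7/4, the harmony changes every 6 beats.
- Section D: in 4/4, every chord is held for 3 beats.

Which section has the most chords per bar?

A: 3/1.5 = 2 chords/bar.
B: 4/1 = 4 chords/bar.
C: 7/6 = 7/6 chords/bar.
D: 4/3 = 4/3 chords/bar.
Fastest is B at 4 chords/bar.

Section B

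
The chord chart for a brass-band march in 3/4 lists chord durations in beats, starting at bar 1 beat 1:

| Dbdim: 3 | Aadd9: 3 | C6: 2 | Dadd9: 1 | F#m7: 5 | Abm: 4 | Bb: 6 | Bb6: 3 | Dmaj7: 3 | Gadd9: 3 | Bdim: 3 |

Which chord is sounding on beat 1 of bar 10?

Dmaj7

Beat 1 of bar 10 is beat (10−1)×3 + 1 = 28 overall.
Running totals: Dbdim ends at 3, Aadd9 ends at 6, C6 ends at 8, Dadd9 ends at 9, F#m7 ends at 14, Abm ends at 18, Bb ends at 24, Bb6 ends at 27, Dmaj7 ends at 30.
Beat 28 falls within Dmaj7.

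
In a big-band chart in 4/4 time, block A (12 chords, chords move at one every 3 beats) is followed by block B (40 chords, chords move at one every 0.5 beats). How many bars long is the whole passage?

14 bars

A: 12 × 3 = 36 beats = 9 bars.
B: 40 × 0.5 = 20 beats = 5 bars.
Total: 9 + 5 = 14 bars.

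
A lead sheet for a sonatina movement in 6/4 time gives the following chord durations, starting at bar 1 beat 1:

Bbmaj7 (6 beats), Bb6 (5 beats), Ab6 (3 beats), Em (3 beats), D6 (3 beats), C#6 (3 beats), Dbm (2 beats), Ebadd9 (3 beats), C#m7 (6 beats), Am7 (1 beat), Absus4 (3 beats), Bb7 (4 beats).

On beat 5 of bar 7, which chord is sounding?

Beat 5 of bar 7 is beat (7−1)×6 + 5 = 41 overall.
Running totals: Bbmaj7 ends at 6, Bb6 ends at 11, Ab6 ends at 14, Em ends at 17, D6 ends at 20, C#6 ends at 23, Dbm ends at 25, Ebadd9 ends at 28, C#m7 ends at 34, Am7 ends at 35, Absus4 ends at 38, Bb7 ends at 42.
Beat 41 falls within Bb7.

Bb7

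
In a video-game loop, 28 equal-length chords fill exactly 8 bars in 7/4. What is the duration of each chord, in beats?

8 bars × 7 beats/bar = 56 beats total.
56 beats ÷ 28 chords = 2 beats per chord.
(That is a half note.)

2 beats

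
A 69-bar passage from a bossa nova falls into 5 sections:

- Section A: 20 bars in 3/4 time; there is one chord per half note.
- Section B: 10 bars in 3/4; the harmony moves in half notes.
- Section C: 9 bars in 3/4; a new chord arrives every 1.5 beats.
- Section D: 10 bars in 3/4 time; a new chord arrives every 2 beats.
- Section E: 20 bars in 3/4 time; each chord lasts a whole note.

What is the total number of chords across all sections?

A has 60 beats and chords last 2 each, so 30 chords.
B has 30 beats and chords last 2 each, so 15 chords.
C has 27 beats and chords last 1.5 each, so 18 chords.
D has 30 beats and chords last 2 each, so 15 chords.
E has 60 beats and chords last 4 each, so 15 chords.
Total: 30 + 15 + 18 + 15 + 15 = 93.

93 chords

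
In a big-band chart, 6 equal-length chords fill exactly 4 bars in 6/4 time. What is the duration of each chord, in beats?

4 bars × 6 beats/bar = 24 beats total.
24 beats ÷ 6 chords = 4 beats per chord.
(That is a whole note.)

4 beats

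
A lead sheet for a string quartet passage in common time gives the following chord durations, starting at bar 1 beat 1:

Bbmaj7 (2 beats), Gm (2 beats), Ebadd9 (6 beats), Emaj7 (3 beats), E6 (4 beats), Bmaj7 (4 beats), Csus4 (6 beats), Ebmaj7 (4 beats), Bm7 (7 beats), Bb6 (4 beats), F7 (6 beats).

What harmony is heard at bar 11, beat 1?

Bb6

Beat 1 of bar 11 is beat (11−1)×4 + 1 = 41 overall.
Running totals: Bbmaj7 ends at 2, Gm ends at 4, Ebadd9 ends at 10, Emaj7 ends at 13, E6 ends at 17, Bmaj7 ends at 21, Csus4 ends at 27, Ebmaj7 ends at 31, Bm7 ends at 38, Bb6 ends at 42.
Beat 41 falls within Bb6.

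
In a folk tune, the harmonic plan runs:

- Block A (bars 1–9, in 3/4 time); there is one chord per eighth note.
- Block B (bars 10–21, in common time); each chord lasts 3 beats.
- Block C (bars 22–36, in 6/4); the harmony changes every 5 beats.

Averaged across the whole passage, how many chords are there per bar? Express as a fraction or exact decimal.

A: 9 bars of 3 beats is 27 beats; at 0.5 beats each that's 54 chords.
B: 12 bars of 4 beats is 48 beats; at 3 beats each that's 16 chords.
C: 15 bars of 6 beats is 90 beats; at 5 beats each that's 18 chords.
Overall: 88 chords over 36 bars → 88/36 = 22/9 chords per bar.

22/9 chords per bar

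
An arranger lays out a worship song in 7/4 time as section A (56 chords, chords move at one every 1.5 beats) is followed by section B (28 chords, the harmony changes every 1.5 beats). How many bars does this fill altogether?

18 bars

A: 56 × 1.5 = 84 beats = 12 bars.
B: 28 × 1.5 = 42 beats = 6 bars.
Total: 12 + 6 = 18 bars.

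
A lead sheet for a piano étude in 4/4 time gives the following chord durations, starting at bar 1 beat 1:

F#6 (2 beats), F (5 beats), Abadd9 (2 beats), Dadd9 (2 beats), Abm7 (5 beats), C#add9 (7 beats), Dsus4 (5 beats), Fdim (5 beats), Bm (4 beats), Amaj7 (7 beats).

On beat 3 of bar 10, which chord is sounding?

Amaj7

Beat 3 of bar 10 is beat (10−1)×4 + 3 = 39 overall.
Running totals: F#6 ends at 2, F ends at 7, Abadd9 ends at 9, Dadd9 ends at 11, Abm7 ends at 16, C#add9 ends at 23, Dsus4 ends at 28, Fdim ends at 33, Bm ends at 37, Amaj7 ends at 44.
Beat 39 falls within Amaj7.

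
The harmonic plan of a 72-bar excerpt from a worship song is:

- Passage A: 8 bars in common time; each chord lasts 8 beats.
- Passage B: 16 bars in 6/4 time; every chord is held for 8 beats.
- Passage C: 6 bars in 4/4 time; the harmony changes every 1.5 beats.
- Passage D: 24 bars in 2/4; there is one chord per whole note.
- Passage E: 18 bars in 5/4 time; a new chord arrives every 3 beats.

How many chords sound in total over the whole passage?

A: 8·4 = 32 beats, 32/8 = 4 chords.
B: 16·6 = 96 beats, 96/8 = 12 chords.
C: 6·4 = 24 beats, 24/1.5 = 16 chords.
D: 24·2 = 48 beats, 48/4 = 12 chords.
E: 18·5 = 90 beats, 90/3 = 30 chords.
Total: 4 + 12 + 16 + 12 + 30 = 74.

74 chords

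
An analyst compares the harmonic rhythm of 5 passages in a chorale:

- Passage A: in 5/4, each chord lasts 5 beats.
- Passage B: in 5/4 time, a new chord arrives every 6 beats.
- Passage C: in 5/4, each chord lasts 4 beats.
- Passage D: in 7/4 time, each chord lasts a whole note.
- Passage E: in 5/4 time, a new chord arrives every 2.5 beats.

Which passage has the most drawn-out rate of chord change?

Passage B

A: 5/5 = 1 chord/bar.
B: 5/6 = 5/6 chords/bar.
C: 5/4 = 1.25 chords/bar.
D: 7/4 = 1.75 chords/bar.
E: 5/2.5 = 2 chords/bar.
Slowest is B at 5/6 chords/bar.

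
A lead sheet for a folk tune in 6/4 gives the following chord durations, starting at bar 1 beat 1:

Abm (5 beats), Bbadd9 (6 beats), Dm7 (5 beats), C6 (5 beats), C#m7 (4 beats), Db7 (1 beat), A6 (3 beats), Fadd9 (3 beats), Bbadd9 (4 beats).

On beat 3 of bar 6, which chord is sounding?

Bbadd9

Beat 3 of bar 6 is beat (6−1)×6 + 3 = 33 overall.
Running totals: Abm ends at 5, Bbadd9 ends at 11, Dm7 ends at 16, C6 ends at 21, C#m7 ends at 25, Db7 ends at 26, A6 ends at 29, Fadd9 ends at 32, Bbadd9 ends at 36.
Beat 33 falls within Bbadd9.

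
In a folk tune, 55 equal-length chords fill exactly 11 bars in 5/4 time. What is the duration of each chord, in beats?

1 beat

11 bars × 5 beats/bar = 55 beats total.
55 beats ÷ 55 chords = 1 beats per chord.
(That is a quarter note.)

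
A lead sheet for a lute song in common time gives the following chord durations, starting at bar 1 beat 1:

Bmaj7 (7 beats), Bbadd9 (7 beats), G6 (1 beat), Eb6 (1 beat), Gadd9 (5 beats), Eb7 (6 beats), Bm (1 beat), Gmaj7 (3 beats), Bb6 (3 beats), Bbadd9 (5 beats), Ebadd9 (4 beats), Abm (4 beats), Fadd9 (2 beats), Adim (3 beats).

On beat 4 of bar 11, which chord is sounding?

Abm

Beat 4 of bar 11 is beat (11−1)×4 + 4 = 44 overall.
Running totals: Bmaj7 ends at 7, Bbadd9 ends at 14, G6 ends at 15, Eb6 ends at 16, Gadd9 ends at 21, Eb7 ends at 27, Bm ends at 28, Gmaj7 ends at 31, Bb6 ends at 34, Bbadd9 ends at 39, Ebadd9 ends at 43, Abm ends at 47.
Beat 44 falls within Abm.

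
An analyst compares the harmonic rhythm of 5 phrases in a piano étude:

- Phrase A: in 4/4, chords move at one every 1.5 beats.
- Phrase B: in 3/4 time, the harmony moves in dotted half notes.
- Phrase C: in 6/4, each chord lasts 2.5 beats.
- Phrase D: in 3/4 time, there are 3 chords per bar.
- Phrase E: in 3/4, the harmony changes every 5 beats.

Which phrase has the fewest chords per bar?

Phrase E

A: each chord is 1.5 beats in 4/4, so 8/3 per bar.
B: each chord is 3 beats in 3/4, so 1 per bar.
C: each chord is 2.5 beats in 6/4, so 2.4 per bar.
D: each chord is 1 beat in 3/4, so 3 per bar.
E: each chord is 5 beats in 3/4, so 0.6 per bar.
Slowest is E at 0.6 chords/bar.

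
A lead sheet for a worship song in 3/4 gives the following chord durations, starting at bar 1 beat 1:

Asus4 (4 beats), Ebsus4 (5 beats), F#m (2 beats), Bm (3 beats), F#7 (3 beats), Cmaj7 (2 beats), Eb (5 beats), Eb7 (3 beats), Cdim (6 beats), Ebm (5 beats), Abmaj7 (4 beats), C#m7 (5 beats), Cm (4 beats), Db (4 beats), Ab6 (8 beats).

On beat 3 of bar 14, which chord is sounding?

Abmaj7

Beat 3 of bar 14 is beat (14−1)×3 + 3 = 42 overall.
Running totals: Asus4 ends at 4, Ebsus4 ends at 9, F#m ends at 11, Bm ends at 14, F#7 ends at 17, Cmaj7 ends at 19, Eb ends at 24, Eb7 ends at 27, Cdim ends at 33, Ebm ends at 38, Abmaj7 ends at 42.
Beat 42 falls within Abmaj7.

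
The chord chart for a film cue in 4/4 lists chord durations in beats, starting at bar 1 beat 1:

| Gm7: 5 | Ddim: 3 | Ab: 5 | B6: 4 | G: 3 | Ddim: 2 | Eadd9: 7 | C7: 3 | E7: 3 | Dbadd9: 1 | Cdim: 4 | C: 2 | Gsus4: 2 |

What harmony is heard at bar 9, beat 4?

Beat 4 of bar 9 is beat (9−1)×4 + 4 = 36 overall.
Running totals: Gm7 ends at 5, Ddim ends at 8, Ab ends at 13, B6 ends at 17, G ends at 20, Ddim ends at 22, Eadd9 ends at 29, C7 ends at 32, E7 ends at 35, Dbadd9 ends at 36.
Beat 36 falls within Dbadd9.

Dbadd9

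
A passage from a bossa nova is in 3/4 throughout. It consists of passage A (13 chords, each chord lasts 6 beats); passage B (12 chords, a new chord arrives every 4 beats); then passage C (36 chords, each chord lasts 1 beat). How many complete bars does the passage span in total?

A: 13 × 6 = 78 beats = 26 bars.
B: 12 × 4 = 48 beats = 16 bars.
C: 36 × 1 = 36 beats = 12 bars.
Total: 26 + 16 + 12 = 54 bars.

54 bars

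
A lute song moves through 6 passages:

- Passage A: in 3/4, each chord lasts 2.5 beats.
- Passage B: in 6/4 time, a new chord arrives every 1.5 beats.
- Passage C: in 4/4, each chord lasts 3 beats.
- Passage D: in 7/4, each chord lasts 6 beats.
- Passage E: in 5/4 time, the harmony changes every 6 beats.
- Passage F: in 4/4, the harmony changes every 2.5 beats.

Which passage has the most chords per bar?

Passage B

A: 3/2.5 = 1.2 chords/bar.
B: 6/1.5 = 4 chords/bar.
C: 4/3 = 4/3 chords/bar.
D: 7/6 = 7/6 chords/bar.
E: 5/6 = 5/6 chords/bar.
F: 4/2.5 = 1.6 chords/bar.
Fastest is B at 4 chords/bar.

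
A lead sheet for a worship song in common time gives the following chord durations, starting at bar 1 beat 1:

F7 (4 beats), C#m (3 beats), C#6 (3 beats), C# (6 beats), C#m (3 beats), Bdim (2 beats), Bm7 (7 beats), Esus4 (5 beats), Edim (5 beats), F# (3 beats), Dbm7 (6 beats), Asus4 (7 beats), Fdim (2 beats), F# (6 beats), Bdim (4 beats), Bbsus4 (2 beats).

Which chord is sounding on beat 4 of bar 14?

Beat 4 of bar 14 is beat (14−1)×4 + 4 = 56 overall.
Running totals: F7 ends at 4, C#m ends at 7, C#6 ends at 10, C# ends at 16, C#m ends at 19, Bdim ends at 21, Bm7 ends at 28, Esus4 ends at 33, Edim ends at 38, F# ends at 41, Dbm7 ends at 47, Asus4 ends at 54, Fdim ends at 56.
Beat 56 falls within Fdim.

Fdim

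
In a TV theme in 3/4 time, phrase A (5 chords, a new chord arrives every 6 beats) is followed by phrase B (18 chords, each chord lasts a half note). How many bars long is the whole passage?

22 bars

A: 5 × 6 = 30 beats = 10 bars.
B: 18 × 2 = 36 beats = 12 bars.
Total: 10 + 12 = 22 bars.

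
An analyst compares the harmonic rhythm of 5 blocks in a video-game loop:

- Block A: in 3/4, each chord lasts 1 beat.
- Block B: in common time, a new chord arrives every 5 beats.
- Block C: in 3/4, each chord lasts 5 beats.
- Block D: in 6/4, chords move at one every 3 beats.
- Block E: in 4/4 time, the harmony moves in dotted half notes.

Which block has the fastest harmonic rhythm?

A: each chord is 1 beat in 3/4, so 3 per bar.
B: each chord is 5 beats in 4/4, so 0.8 per bar.
C: each chord is 5 beats in 3/4, so 0.6 per bar.
D: each chord is 3 beats in 6/4, so 2 per bar.
E: each chord is 3 beats in 4/4, so 4/3 per bar.
Fastest is A at 3 chords/bar.

Block A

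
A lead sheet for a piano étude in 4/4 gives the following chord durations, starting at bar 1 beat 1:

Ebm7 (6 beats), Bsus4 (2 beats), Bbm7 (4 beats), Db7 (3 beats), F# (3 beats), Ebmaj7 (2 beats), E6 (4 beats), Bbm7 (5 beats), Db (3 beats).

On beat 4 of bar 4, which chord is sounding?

Beat 4 of bar 4 is beat (4−1)×4 + 4 = 16 overall.
Running totals: Ebm7 ends at 6, Bsus4 ends at 8, Bbm7 ends at 12, Db7 ends at 15, F# ends at 18.
Beat 16 falls within F#.

F#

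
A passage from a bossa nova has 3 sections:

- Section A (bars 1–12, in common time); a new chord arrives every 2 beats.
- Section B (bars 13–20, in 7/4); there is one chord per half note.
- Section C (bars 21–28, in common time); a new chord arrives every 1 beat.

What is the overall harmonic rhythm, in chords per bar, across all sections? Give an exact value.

A: 12 × 4 = 48 beats ÷ 2 = 24 chords.
B: 8 × 7 = 56 beats ÷ 2 = 28 chords.
C: 8 × 4 = 32 beats ÷ 1 = 32 chords.
Overall: 84 chords over 28 bars → 84/28 = 3 chords per bar.

3 chords per bar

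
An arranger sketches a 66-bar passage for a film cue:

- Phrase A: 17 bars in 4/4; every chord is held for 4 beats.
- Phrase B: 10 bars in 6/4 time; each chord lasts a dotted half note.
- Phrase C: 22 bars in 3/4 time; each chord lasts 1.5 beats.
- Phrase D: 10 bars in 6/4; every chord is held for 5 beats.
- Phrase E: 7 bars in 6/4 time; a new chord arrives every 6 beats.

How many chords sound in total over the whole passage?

A: 17·4 = 68 beats, 68/4 = 17 chords.
B: 10·6 = 60 beats, 60/3 = 20 chords.
C: 22·3 = 66 beats, 66/1.5 = 44 chords.
D: 10·6 = 60 beats, 60/5 = 12 chords.
E: 7·6 = 42 beats, 42/6 = 7 chords.
Total: 17 + 20 + 44 + 12 + 7 = 100.

100 chords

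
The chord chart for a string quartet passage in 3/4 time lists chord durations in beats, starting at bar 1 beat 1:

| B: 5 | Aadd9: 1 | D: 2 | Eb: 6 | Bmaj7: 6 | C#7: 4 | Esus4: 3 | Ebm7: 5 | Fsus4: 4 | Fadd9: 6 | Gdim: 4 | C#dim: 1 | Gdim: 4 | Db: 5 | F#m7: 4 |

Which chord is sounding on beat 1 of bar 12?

Fsus4

Beat 1 of bar 12 is beat (12−1)×3 + 1 = 34 overall.
Running totals: B ends at 5, Aadd9 ends at 6, D ends at 8, Eb ends at 14, Bmaj7 ends at 20, C#7 ends at 24, Esus4 ends at 27, Ebm7 ends at 32, Fsus4 ends at 36.
Beat 34 falls within Fsus4.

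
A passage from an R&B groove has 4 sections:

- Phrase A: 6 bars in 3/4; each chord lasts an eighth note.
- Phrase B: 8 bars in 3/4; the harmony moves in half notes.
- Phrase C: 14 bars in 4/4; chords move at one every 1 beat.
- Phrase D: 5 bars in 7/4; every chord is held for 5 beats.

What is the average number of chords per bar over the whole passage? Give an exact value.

A: 6 bars of 3 beats is 18 beats; at 0.5 beats each that's 36 chords.
B: 8 bars of 3 beats is 24 beats; at 2 beats each that's 12 chords.
C: 14 bars of 4 beats is 56 beats; at 1 beat each that's 56 chords.
D: 5 bars of 7 beats is 35 beats; at 5 beats each that's 7 chords.
Overall: 111 chords over 33 bars → 111/33 = 37/11 chords per bar.

37/11 chords per bar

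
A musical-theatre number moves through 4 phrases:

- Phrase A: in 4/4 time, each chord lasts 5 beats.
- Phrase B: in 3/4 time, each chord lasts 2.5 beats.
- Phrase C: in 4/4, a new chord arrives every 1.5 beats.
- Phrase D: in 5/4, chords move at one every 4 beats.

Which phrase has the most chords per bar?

A: 4/5 = 0.8 chords/bar.
B: 3/2.5 = 1.2 chords/bar.
C: 4/1.5 = 8/3 chords/bar.
D: 5/4 = 1.25 chords/bar.
Fastest is C at 8/3 chords/bar.

Phrase C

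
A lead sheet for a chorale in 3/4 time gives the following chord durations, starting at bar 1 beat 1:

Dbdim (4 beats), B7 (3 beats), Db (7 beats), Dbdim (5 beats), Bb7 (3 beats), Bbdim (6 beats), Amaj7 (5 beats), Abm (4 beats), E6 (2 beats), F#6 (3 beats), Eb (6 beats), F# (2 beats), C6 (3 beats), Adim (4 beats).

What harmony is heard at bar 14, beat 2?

Beat 2 of bar 14 is beat (14−1)×3 + 2 = 41 overall.
Running totals: Dbdim ends at 4, B7 ends at 7, Db ends at 14, Dbdim ends at 19, Bb7 ends at 22, Bbdim ends at 28, Amaj7 ends at 33, Abm ends at 37, E6 ends at 39, F#6 ends at 42.
Beat 41 falls within F#6.

F#6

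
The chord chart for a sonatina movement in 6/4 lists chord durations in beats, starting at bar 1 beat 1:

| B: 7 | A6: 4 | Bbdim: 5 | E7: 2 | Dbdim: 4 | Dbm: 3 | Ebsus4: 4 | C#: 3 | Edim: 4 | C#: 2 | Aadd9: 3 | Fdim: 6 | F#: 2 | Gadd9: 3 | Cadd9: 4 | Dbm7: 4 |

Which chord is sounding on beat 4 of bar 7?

Beat 4 of bar 7 is beat (7−1)×6 + 4 = 40 overall.
Running totals: B ends at 7, A6 ends at 11, Bbdim ends at 16, E7 ends at 18, Dbdim ends at 22, Dbm ends at 25, Ebsus4 ends at 29, C# ends at 32, Edim ends at 36, C# ends at 38, Aadd9 ends at 41.
Beat 40 falls within Aadd9.

Aadd9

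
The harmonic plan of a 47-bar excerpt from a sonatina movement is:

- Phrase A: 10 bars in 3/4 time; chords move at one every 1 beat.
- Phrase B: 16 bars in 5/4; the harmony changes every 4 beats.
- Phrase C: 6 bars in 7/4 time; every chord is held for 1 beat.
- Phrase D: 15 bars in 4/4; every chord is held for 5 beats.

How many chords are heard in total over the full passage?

A: 10·3 = 30 beats, 30/1 = 30 chords.
B: 16·5 = 80 beats, 80/4 = 20 chords.
C: 6·7 = 42 beats, 42/1 = 42 chords.
D: 15·4 = 60 beats, 60/5 = 12 chords.
Total: 30 + 20 + 42 + 12 = 104.

104 chords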